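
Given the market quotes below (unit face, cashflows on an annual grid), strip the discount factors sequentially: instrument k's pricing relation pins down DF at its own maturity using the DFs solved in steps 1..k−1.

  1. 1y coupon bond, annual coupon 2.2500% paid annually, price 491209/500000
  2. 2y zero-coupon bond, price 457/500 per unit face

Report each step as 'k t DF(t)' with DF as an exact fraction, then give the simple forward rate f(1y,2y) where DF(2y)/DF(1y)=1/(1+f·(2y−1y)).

step 1 [1y] bond c/1=9/400: DF=(491209/500000 − 9/400·(0))/(1+9/400) = 1201/1250 ≈ 0.960800
step 2 [2y] zero: DF = P = 457/500 ≈ 0.914000

1 1 1201/1250
2 2 457/500
f(1y,2y) = ((1201/1250)/(457/500) − 1)/(1) = 117/2285 ≈ 5.1204%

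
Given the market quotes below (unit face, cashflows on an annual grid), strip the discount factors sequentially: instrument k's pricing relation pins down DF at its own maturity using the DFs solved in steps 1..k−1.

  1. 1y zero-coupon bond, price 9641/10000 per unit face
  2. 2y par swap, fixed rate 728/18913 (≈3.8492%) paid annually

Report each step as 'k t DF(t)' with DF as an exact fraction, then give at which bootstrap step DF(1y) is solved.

1 1 9641/10000
2 2 1159/1250
DF(1y) is solved at step 1

step 1 [1y] zero: DF = P = 9641/10000 ≈ 0.964100
step 2 [2y] swap r/1=728/18913: DF=(1 − 728/18913·(0.964100))/(1+728/18913) = 1159/1250 ≈ 0.927200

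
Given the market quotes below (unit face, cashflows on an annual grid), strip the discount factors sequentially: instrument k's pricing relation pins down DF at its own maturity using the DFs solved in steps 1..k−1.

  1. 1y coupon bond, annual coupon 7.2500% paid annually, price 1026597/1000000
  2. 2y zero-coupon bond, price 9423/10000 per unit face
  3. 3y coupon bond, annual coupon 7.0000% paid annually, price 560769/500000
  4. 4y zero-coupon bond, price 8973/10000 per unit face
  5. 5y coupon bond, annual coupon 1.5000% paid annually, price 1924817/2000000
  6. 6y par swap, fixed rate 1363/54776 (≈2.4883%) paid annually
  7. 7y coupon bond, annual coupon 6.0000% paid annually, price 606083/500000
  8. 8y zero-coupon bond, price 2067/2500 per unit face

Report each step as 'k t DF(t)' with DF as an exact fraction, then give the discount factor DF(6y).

1 1 2393/2500
2 2 9423/10000
3 3 9239/10000
4 4 8973/10000
5 5 2233/2500
6 6 8637/10000
7 7 1667/2000
8 8 2067/2500
DF(6y) = 8637/10000 ≈ 0.863700

step 1 [1y] bond c/1=29/400: DF=(1026597/1000000 − 29/400·(0))/(1+29/400) = 2393/2500 ≈ 0.957200
step 2 [2y] zero: DF = P = 9423/10000 ≈ 0.942300
step 3 [3y] bond c/1=7/100: DF=(560769/500000 − 7/100·(0.957200+0.942300))/(1+7/100) = 9239/10000 ≈ 0.923900
step 4 [4y] zero: DF = P = 8973/10000 ≈ 0.897300
step 5 [5y] bond c/1=3/200: DF=(1924817/2000000 − 3/200·(0.957200+0.942300+0.923900+0.897300))/(1+3/200) = 2233/2500 ≈ 0.893200
step 6 [6y] swap r/1=1363/54776: DF=(1 − 1363/54776·(0.957200+0.942300+0.923900+0.897300+0.893200))/(1+1363/54776) = 8637/10000 ≈ 0.863700
step 7 [7y] bond c/1=3/50: DF=(606083/500000 − 3/50·(0.957200+0.942300+0.923900+0.897300+0.893200+0.863700))/(1+3/50) = 1667/2000 ≈ 0.833500
step 8 [8y] zero: DF = P = 2067/2500 ≈ 0.826800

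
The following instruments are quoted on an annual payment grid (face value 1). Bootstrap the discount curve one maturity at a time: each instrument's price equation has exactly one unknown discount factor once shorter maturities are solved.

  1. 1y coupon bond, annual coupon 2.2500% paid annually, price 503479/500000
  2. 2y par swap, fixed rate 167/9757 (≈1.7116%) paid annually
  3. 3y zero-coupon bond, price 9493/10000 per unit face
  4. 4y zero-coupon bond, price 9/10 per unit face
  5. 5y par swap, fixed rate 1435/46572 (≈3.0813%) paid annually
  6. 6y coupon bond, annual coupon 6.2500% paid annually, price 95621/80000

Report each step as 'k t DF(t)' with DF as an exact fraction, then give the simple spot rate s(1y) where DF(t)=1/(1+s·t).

1 1 1231/1250
2 2 4833/5000
3 3 9493/10000
4 4 9/10
5 5 1713/2000
6 6 851/1000
s(1y) = (1/(1231/1250) − 1)/(1) = 19/1231 ≈ 1.5435%

step 1 [1y] bond c/1=9/400: DF=(503479/500000 − 9/400·(0))/(1+9/400) = 1231/1250 ≈ 0.984800
step 2 [2y] swap r/1=167/9757: DF=(1 − 167/9757·(0.984800))/(1+167/9757) = 4833/5000 ≈ 0.966600
step 3 [3y] zero: DF = P = 9493/10000 ≈ 0.949300
step 4 [4y] zero: DF = P = 9/10 ≈ 0.900000
step 5 [5y] swap r/1=1435/46572: DF=(1 − 1435/46572·(0.984800+0.966600+0.949300+0.900000))/(1+1435/46572) = 1713/2000 ≈ 0.856500
step 6 [6y] bond c/1=1/16: DF=(95621/80000 − 1/16·(0.984800+0.966600+0.949300+0.900000+0.856500))/(1+1/16) = 851/1000 ≈ 0.851000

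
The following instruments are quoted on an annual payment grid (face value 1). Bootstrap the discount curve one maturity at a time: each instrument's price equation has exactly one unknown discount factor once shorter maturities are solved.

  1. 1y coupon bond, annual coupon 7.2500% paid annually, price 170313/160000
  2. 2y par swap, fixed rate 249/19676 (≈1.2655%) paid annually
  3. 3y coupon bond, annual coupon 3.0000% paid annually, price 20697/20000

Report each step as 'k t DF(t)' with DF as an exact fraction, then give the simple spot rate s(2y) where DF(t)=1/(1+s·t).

1 1 397/400
2 2 9751/10000
3 3 4737/5000
s(2y) = (1/(9751/10000) − 1)/(2) = 249/19502 ≈ 1.2768%

step 1 [1y] bond c/1=29/400: DF=(170313/160000 − 29/400·(0))/(1+29/400) = 397/400 ≈ 0.992500
step 2 [2y] swap r/1=249/19676: DF=(1 − 249/19676·(0.992500))/(1+249/19676) = 9751/10000 ≈ 0.975100
step 3 [3y] bond c/1=3/100: DF=(20697/20000 − 3/100·(0.992500+0.975100))/(1+3/100) = 4737/5000 ≈ 0.947400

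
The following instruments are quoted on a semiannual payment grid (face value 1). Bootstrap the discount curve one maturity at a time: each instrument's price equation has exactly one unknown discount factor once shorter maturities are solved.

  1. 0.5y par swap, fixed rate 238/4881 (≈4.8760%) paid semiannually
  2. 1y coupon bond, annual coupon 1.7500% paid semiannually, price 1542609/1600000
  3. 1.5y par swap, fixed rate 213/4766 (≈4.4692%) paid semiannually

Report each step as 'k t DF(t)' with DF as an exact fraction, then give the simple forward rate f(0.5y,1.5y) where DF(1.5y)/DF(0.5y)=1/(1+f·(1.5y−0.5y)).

1 1/2 4881/5000
2 1 9473/10000
3 3/2 9361/10000
f(0.5y,1.5y) = ((4881/5000)/(9361/10000) − 1)/(1) = 401/9361 ≈ 4.2837%

step 1 [0.5y] swap r/2=119/4881: DF=(1 − 119/4881·(0))/(1+119/4881) = 4881/5000 ≈ 0.976200
step 2 [1y] bond c/2=7/800: DF=(1542609/1600000 − 7/800·(0.976200))/(1+7/800) = 9473/10000 ≈ 0.947300
step 3 [1.5y] swap r/2=213/9532: DF=(1 − 213/9532·(0.976200+0.947300))/(1+213/9532) = 9361/10000 ≈ 0.936100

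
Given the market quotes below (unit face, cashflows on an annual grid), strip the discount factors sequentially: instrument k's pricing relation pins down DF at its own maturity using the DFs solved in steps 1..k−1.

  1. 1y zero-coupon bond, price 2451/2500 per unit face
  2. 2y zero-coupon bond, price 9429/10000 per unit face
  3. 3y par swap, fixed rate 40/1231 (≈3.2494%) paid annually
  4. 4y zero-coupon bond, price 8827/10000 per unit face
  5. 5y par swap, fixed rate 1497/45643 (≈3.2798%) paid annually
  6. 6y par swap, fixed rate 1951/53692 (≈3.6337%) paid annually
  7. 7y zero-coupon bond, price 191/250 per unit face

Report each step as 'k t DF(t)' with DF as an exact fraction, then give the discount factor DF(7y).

1 1 2451/2500
2 2 9429/10000
3 3 227/250
4 4 8827/10000
5 5 8503/10000
6 6 8049/10000
7 7 191/250
DF(7y) = 191/250 ≈ 0.764000

step 1 [1y] zero: DF = P = 2451/2500 ≈ 0.980400
step 2 [2y] zero: DF = P = 9429/10000 ≈ 0.942900
step 3 [3y] swap r/1=40/1231: DF=(1 − 40/1231·(0.980400+0.942900))/(1+40/1231) = 227/250 ≈ 0.908000
step 4 [4y] zero: DF = P = 8827/10000 ≈ 0.882700
step 5 [5y] swap r/1=1497/45643: DF=(1 − 1497/45643·(0.980400+0.942900+0.908000+0.882700))/(1+1497/45643) = 8503/10000 ≈ 0.850300
step 6 [6y] swap r/1=1951/53692: DF=(1 − 1951/53692·(0.980400+0.942900+0.908000+0.882700+0.850300))/(1+1951/53692) = 8049/10000 ≈ 0.804900
step 7 [7y] zero: DF = P = 191/250 ≈ 0.764000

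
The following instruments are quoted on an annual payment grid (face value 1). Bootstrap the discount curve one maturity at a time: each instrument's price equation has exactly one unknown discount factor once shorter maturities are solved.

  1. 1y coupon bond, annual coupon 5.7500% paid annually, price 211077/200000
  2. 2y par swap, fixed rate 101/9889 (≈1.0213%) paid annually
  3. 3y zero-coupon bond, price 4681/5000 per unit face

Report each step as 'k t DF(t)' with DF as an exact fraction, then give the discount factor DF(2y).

1 1 499/500
2 2 4899/5000
3 3 4681/5000
DF(2y) = 4899/5000 ≈ 0.979800

step 1 [1y] bond c/1=23/400: DF=(211077/200000 − 23/400·(0))/(1+23/400) = 499/500 ≈ 0.998000
step 2 [2y] swap r/1=101/9889: DF=(1 − 101/9889·(0.998000))/(1+101/9889) = 4899/5000 ≈ 0.979800
step 3 [3y] zero: DF = P = 4681/5000 ≈ 0.936200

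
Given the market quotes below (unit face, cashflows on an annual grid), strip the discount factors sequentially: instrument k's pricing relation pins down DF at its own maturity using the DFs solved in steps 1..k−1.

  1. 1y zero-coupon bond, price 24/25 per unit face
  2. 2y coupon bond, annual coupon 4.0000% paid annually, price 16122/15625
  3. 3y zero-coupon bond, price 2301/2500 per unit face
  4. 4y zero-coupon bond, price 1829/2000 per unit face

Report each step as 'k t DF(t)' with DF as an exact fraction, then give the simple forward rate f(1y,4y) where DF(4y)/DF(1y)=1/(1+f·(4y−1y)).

step 1 [1y] zero: DF = P = 24/25 ≈ 0.960000
step 2 [2y] bond c/1=1/25: DF=(16122/15625 − 1/25·(0.960000))/(1+1/25) = 597/625 ≈ 0.955200
step 3 [3y] zero: DF = P = 2301/2500 ≈ 0.920400
step 4 [4y] zero: DF = P = 1829/2000 ≈ 0.914500

1 1 24/25
2 2 597/625
3 3 2301/2500
4 4 1829/2000
f(1y,4y) = ((24/25)/(1829/2000) − 1)/(3) = 91/5487 ≈ 1.6585%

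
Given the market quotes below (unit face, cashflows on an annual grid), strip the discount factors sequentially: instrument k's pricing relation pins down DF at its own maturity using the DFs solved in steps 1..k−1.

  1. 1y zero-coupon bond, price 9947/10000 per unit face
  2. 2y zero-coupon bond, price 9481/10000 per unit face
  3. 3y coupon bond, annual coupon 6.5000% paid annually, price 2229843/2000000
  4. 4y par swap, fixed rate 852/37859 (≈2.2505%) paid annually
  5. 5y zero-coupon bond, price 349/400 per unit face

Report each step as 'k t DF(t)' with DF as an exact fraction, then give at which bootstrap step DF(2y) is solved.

1 1 9947/10000
2 2 9481/10000
3 3 9283/10000
4 4 2287/2500
5 5 349/400
DF(2y) is solved at step 2

step 1 [1y] zero: DF = P = 9947/10000 ≈ 0.994700
step 2 [2y] zero: DF = P = 9481/10000 ≈ 0.948100
step 3 [3y] bond c/1=13/200: DF=(2229843/2000000 − 13/200·(0.994700+0.948100))/(1+13/200) = 9283/10000 ≈ 0.928300
step 4 [4y] swap r/1=852/37859: DF=(1 − 852/37859·(0.994700+0.948100+0.928300))/(1+852/37859) = 2287/2500 ≈ 0.914800
step 5 [5y] zero: DF = P = 349/400 ≈ 0.872500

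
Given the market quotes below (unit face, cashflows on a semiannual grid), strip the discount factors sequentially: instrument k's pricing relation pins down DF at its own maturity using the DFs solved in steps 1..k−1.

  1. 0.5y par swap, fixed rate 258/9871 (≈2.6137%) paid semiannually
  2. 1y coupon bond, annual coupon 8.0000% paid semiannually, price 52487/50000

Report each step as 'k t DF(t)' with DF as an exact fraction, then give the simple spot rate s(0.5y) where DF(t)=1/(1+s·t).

step 1 [0.5y] swap r/2=129/9871: DF=(1 − 129/9871·(0))/(1+129/9871) = 9871/10000 ≈ 0.987100
step 2 [1y] bond c/2=1/25: DF=(52487/50000 − 1/25·(0.987100))/(1+1/25) = 4857/5000 ≈ 0.971400

1 1/2 9871/10000
2 1 4857/5000
s(0.5y) = (1/(9871/10000) − 1)/(1/2) = 258/9871 ≈ 2.6137%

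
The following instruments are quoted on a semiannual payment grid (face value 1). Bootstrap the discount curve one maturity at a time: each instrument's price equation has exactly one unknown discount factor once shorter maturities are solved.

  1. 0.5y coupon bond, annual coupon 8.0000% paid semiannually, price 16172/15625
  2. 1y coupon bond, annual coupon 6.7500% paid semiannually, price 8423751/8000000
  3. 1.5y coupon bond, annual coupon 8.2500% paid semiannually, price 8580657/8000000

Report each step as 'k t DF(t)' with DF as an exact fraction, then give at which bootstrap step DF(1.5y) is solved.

1 1/2 622/625
2 1 9861/10000
3 3/2 2379/2500
DF(1.5y) is solved at step 3

step 1 [0.5y] bond c/2=1/25: DF=(16172/15625 − 1/25·(0))/(1+1/25) = 622/625 ≈ 0.995200
step 2 [1y] bond c/2=27/800: DF=(8423751/8000000 − 27/800·(0.995200))/(1+27/800) = 9861/10000 ≈ 0.986100
step 3 [1.5y] bond c/2=33/800: DF=(8580657/8000000 − 33/800·(0.995200+0.986100))/(1+33/800) = 2379/2500 ≈ 0.951600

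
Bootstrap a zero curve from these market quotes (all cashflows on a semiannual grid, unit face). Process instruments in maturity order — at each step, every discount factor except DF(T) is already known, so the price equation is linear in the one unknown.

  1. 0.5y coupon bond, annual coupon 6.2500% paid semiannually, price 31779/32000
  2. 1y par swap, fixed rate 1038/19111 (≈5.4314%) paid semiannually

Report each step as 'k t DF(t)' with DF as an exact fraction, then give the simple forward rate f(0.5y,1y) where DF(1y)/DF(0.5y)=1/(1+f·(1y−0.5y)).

step 1 [0.5y] bond c/2=1/32: DF=(31779/32000 − 1/32·(0))/(1+1/32) = 963/1000 ≈ 0.963000
step 2 [1y] swap r/2=519/19111: DF=(1 − 519/19111·(0.963000))/(1+519/19111) = 9481/10000 ≈ 0.948100

1 1/2 963/1000
2 1 9481/10000
f(0.5y,1y) = ((963/1000)/(9481/10000) − 1)/(1/2) = 298/9481 ≈ 3.1431%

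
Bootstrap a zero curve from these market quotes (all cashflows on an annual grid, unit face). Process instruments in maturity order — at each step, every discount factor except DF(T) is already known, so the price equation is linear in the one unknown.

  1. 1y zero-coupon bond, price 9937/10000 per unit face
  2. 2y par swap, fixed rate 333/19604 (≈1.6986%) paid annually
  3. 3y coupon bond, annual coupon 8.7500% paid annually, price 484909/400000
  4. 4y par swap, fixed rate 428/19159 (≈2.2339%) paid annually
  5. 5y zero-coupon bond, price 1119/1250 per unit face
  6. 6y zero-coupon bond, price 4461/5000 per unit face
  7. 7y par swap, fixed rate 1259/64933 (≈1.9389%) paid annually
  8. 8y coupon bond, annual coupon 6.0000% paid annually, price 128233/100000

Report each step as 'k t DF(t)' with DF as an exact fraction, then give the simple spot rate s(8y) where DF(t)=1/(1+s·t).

1 1 9937/10000
2 2 9667/10000
3 3 957/1000
4 4 1143/1250
5 5 1119/1250
6 6 4461/5000
7 7 8741/10000
8 8 4211/5000
s(8y) = (1/(4211/5000) − 1)/(8) = 789/33688 ≈ 2.3421%

step 1 [1y] zero: DF = P = 9937/10000 ≈ 0.993700
step 2 [2y] swap r/1=333/19604: DF=(1 − 333/19604·(0.993700))/(1+333/19604) = 9667/10000 ≈ 0.966700
step 3 [3y] bond c/1=7/80: DF=(484909/400000 − 7/80·(0.993700+0.966700))/(1+7/80) = 957/1000 ≈ 0.957000
step 4 [4y] swap r/1=428/19159: DF=(1 − 428/19159·(0.993700+0.966700+0.957000))/(1+428/19159) = 1143/1250 ≈ 0.914400
step 5 [5y] zero: DF = P = 1119/1250 ≈ 0.895200
step 6 [6y] zero: DF = P = 4461/5000 ≈ 0.892200
step 7 [7y] swap r/1=1259/64933: DF=(1 − 1259/64933·(0.993700+0.966700+0.957000+0.914400+0.895200+0.892200))/(1+1259/64933) = 8741/10000 ≈ 0.874100
step 8 [8y] bond c/1=3/50: DF=(128233/100000 − 3/50·(0.993700+0.966700+0.957000+0.914400+0.895200+0.892200+0.874100))/(1+3/50) = 4211/5000 ≈ 0.842200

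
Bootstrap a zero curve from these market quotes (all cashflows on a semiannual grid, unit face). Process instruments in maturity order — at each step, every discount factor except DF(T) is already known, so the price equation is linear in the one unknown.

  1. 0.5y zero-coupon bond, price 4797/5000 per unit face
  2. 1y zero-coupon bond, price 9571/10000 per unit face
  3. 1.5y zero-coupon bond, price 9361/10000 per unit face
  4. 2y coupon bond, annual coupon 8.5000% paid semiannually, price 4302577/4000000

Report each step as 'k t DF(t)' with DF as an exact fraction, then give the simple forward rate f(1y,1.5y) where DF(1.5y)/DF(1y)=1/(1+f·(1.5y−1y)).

step 1 [0.5y] zero: DF = P = 4797/5000 ≈ 0.959400
step 2 [1y] zero: DF = P = 9571/10000 ≈ 0.957100
step 3 [1.5y] zero: DF = P = 9361/10000 ≈ 0.936100
step 4 [2y] bond c/2=17/400: DF=(4302577/4000000 − 17/400·(0.959400+0.957100+0.936100))/(1+17/400) = 1831/2000 ≈ 0.915500

1 1/2 4797/5000
2 1 9571/10000
3 3/2 9361/10000
4 2 1831/2000
f(1y,1.5y) = ((9571/10000)/(9361/10000) − 1)/(1/2) = 420/9361 ≈ 4.4867%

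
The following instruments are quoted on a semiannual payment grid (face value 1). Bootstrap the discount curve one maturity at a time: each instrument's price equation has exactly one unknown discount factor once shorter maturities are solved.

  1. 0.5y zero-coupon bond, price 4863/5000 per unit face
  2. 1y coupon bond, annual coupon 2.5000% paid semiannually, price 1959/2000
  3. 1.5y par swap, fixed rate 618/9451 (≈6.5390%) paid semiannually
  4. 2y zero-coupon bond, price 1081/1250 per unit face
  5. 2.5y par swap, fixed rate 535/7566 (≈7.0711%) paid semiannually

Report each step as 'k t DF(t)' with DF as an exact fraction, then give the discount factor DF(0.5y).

step 1 [0.5y] zero: DF = P = 4863/5000 ≈ 0.972600
step 2 [1y] bond c/2=1/80: DF=(1959/2000 − 1/80·(0.972600))/(1+1/80) = 4777/5000 ≈ 0.955400
step 3 [1.5y] swap r/2=309/9451: DF=(1 − 309/9451·(0.972600+0.955400))/(1+309/9451) = 9073/10000 ≈ 0.907300
step 4 [2y] zero: DF = P = 1081/1250 ≈ 0.864800
step 5 [2.5y] swap r/2=535/15132: DF=(1 − 535/15132·(0.972600+0.955400+0.907300+0.864800))/(1+535/15132) = 1679/2000 ≈ 0.839500

1 1/2 4863/5000
2 1 4777/5000
3 3/2 9073/10000
4 2 1081/1250
5 5/2 1679/2000
DF(0.5y) = 4863/5000 ≈ 0.972600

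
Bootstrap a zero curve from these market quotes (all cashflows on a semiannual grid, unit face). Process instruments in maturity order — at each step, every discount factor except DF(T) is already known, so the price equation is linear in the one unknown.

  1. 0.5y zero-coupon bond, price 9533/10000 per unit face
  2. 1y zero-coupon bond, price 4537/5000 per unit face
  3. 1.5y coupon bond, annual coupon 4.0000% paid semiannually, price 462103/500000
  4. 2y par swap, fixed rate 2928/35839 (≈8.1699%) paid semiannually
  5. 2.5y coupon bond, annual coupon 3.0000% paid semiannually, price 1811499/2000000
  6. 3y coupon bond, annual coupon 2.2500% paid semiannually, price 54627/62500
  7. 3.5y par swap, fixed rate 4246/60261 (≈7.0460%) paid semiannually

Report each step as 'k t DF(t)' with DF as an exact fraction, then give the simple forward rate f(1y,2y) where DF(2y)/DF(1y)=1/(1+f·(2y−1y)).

step 1 [0.5y] zero: DF = P = 9533/10000 ≈ 0.953300
step 2 [1y] zero: DF = P = 4537/5000 ≈ 0.907400
step 3 [1.5y] bond c/2=1/50: DF=(462103/500000 − 1/50·(0.953300+0.907400))/(1+1/50) = 1087/1250 ≈ 0.869600
step 4 [2y] swap r/2=1464/35839: DF=(1 − 1464/35839·(0.953300+0.907400+0.869600))/(1+1464/35839) = 1067/1250 ≈ 0.853600
step 5 [2.5y] bond c/2=3/200: DF=(1811499/2000000 − 3/200·(0.953300+0.907400+0.869600+0.853600))/(1+3/200) = 4197/5000 ≈ 0.839400
step 6 [3y] bond c/2=9/800: DF=(54627/62500 − 9/800·(0.953300+0.907400+0.869600+0.853600+0.839400))/(1+9/800) = 8151/10000 ≈ 0.815100
step 7 [3.5y] swap r/2=2123/60261: DF=(1 − 2123/60261·(0.953300+0.907400+0.869600+0.853600+0.839400+0.815100))/(1+2123/60261) = 7877/10000 ≈ 0.787700

1 1/2 9533/10000
2 1 4537/5000
3 3/2 1087/1250
4 2 1067/1250
5 5/2 4197/5000
6 3 8151/10000
7 7/2 7877/10000
f(1y,2y) = ((4537/5000)/(1067/1250) − 1)/(1) = 269/4268 ≈ 6.3027%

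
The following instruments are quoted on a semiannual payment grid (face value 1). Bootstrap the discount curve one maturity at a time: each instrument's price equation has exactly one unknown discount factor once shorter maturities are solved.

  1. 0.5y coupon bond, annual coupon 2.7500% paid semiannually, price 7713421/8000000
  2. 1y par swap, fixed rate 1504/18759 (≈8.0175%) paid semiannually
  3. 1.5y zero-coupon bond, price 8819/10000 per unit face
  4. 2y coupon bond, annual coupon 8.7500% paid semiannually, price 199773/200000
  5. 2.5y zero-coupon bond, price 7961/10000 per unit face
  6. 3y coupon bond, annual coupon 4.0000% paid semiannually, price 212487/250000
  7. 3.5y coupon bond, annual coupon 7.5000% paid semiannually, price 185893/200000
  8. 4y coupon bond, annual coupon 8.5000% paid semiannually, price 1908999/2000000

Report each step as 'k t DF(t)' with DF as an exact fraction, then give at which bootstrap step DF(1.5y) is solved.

step 1 [0.5y] bond c/2=11/800: DF=(7713421/8000000 − 11/800·(0))/(1+11/800) = 9511/10000 ≈ 0.951100
step 2 [1y] swap r/2=752/18759: DF=(1 − 752/18759·(0.951100))/(1+752/18759) = 578/625 ≈ 0.924800
step 3 [1.5y] zero: DF = P = 8819/10000 ≈ 0.881900
step 4 [2y] bond c/2=7/160: DF=(199773/200000 − 7/160·(0.951100+0.924800+0.881900))/(1+7/160) = 4207/5000 ≈ 0.841400
step 5 [2.5y] zero: DF = P = 7961/10000 ≈ 0.796100
step 6 [3y] bond c/2=1/50: DF=(212487/250000 − 1/50·(0.951100+0.924800+0.881900+0.841400+0.796100))/(1+1/50) = 7471/10000 ≈ 0.747100
step 7 [3.5y] bond c/2=3/80: DF=(185893/200000 − 3/80·(0.951100+0.924800+0.881900+0.841400+0.796100+0.747100))/(1+3/80) = 71/100 ≈ 0.710000
step 8 [4y] bond c/2=17/400: DF=(1908999/2000000 − 17/400·(0.951100+0.924800+0.881900+0.841400+0.796100+0.747100+0.710000))/(1+17/400) = 677/1000 ≈ 0.677000

1 1/2 9511/10000
2 1 578/625
3 3/2 8819/10000
4 2 4207/5000
5 5/2 7961/10000
6 3 7471/10000
7 7/2 71/100
8 4 677/1000
DF(1.5y) is solved at step 3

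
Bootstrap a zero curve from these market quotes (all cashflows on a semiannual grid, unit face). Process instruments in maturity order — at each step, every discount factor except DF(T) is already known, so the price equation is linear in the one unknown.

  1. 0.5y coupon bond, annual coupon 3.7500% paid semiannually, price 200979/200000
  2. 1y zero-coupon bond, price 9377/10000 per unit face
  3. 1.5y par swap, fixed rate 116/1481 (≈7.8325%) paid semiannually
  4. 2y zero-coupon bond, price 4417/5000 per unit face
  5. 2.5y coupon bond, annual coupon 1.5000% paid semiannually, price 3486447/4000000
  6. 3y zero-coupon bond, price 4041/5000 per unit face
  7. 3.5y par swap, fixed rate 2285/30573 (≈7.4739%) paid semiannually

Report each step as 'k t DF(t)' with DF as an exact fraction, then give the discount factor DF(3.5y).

1 1/2 1233/1250
2 1 9377/10000
3 3/2 4449/5000
4 2 4417/5000
5 5/2 1047/1250
6 3 4041/5000
7 7/2 1543/2000
DF(3.5y) = 1543/2000 ≈ 0.771500

step 1 [0.5y] bond c/2=3/160: DF=(200979/200000 − 3/160·(0))/(1+3/160) = 1233/1250 ≈ 0.986400
step 2 [1y] zero: DF = P = 9377/10000 ≈ 0.937700
step 3 [1.5y] swap r/2=58/1481: DF=(1 − 58/1481·(0.986400+0.937700))/(1+58/1481) = 4449/5000 ≈ 0.889800
step 4 [2y] zero: DF = P = 4417/5000 ≈ 0.883400
step 5 [2.5y] bond c/2=3/400: DF=(3486447/4000000 − 3/400·(0.986400+0.937700+0.889800+0.883400))/(1+3/400) = 1047/1250 ≈ 0.837600
step 6 [3y] zero: DF = P = 4041/5000 ≈ 0.808200
step 7 [3.5y] swap r/2=2285/61146: DF=(1 − 2285/61146·(0.986400+0.937700+0.889800+0.883400+0.837600+0.808200))/(1+2285/61146) = 1543/2000 ≈ 0.771500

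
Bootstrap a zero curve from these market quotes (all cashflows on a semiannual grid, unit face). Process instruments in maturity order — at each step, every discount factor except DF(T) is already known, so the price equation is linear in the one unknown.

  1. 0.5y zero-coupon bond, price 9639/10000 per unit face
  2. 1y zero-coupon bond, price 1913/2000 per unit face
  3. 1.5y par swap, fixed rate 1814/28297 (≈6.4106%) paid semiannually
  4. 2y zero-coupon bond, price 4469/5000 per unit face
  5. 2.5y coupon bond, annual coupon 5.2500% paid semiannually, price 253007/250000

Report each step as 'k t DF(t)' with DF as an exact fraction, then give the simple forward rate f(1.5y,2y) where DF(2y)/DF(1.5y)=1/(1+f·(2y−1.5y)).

1 1/2 9639/10000
2 1 1913/2000
3 3/2 9093/10000
4 2 4469/5000
5 5/2 8909/10000
f(1.5y,2y) = ((9093/10000)/(4469/5000) − 1)/(1/2) = 155/4469 ≈ 3.4683%

step 1 [0.5y] zero: DF = P = 9639/10000 ≈ 0.963900
step 2 [1y] zero: DF = P = 1913/2000 ≈ 0.956500
step 3 [1.5y] swap r/2=907/28297: DF=(1 − 907/28297·(0.963900+0.956500))/(1+907/28297) = 9093/10000 ≈ 0.909300
step 4 [2y] zero: DF = P = 4469/5000 ≈ 0.893800
step 5 [2.5y] bond c/2=21/800: DF=(253007/250000 − 21/800·(0.963900+0.956500+0.909300+0.893800))/(1+21/800) = 8909/10000 ≈ 0.890900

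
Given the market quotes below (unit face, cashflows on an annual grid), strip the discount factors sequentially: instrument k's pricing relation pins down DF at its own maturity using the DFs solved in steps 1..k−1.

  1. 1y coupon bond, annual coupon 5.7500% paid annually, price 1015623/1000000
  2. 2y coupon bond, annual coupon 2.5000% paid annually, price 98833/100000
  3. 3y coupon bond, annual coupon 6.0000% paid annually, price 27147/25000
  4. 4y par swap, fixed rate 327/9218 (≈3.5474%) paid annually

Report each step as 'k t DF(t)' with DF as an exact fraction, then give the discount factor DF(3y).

step 1 [1y] bond c/1=23/400: DF=(1015623/1000000 − 23/400·(0))/(1+23/400) = 2401/2500 ≈ 0.960400
step 2 [2y] bond c/1=1/40: DF=(98833/100000 − 1/40·(0.960400))/(1+1/40) = 588/625 ≈ 0.940800
step 3 [3y] bond c/1=3/50: DF=(27147/25000 − 3/50·(0.960400+0.940800))/(1+3/50) = 573/625 ≈ 0.916800
step 4 [4y] swap r/1=327/9218: DF=(1 − 327/9218·(0.960400+0.940800+0.916800))/(1+327/9218) = 2173/2500 ≈ 0.869200

1 1 2401/2500
2 2 588/625
3 3 573/625
4 4 2173/2500
DF(3y) = 573/625 ≈ 0.916800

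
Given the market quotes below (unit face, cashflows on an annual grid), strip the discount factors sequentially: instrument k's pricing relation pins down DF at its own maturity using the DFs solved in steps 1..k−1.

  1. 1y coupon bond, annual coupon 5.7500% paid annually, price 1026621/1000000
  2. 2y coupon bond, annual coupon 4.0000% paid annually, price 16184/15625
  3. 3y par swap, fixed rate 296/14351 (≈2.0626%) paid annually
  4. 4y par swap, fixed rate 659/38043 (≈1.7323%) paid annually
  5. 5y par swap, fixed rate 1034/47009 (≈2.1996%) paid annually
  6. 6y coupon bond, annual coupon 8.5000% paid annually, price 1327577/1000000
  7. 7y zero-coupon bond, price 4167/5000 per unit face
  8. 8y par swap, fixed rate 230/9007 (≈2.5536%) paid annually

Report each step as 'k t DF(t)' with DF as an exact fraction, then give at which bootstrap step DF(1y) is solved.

step 1 [1y] bond c/1=23/400: DF=(1026621/1000000 − 23/400·(0))/(1+23/400) = 2427/2500 ≈ 0.970800
step 2 [2y] bond c/1=1/25: DF=(16184/15625 − 1/25·(0.970800))/(1+1/25) = 4793/5000 ≈ 0.958600
step 3 [3y] swap r/1=296/14351: DF=(1 − 296/14351·(0.970800+0.958600))/(1+296/14351) = 588/625 ≈ 0.940800
step 4 [4y] swap r/1=659/38043: DF=(1 − 659/38043·(0.970800+0.958600+0.940800))/(1+659/38043) = 9341/10000 ≈ 0.934100
step 5 [5y] swap r/1=1034/47009: DF=(1 − 1034/47009·(0.970800+0.958600+0.940800+0.934100))/(1+1034/47009) = 4483/5000 ≈ 0.896600
step 6 [6y] bond c/1=17/200: DF=(1327577/1000000 − 17/200·(0.970800+0.958600+0.940800+0.934100+0.896600))/(1+17/200) = 8553/10000 ≈ 0.855300
step 7 [7y] zero: DF = P = 4167/5000 ≈ 0.833400
step 8 [8y] swap r/1=230/9007: DF=(1 − 230/9007·(0.970800+0.958600+0.940800+0.934100+0.896600+0.855300+0.833400))/(1+230/9007) = 102/125 ≈ 0.816000

1 1 2427/2500
2 2 4793/5000
3 3 588/625
4 4 9341/10000
5 5 4483/5000
6 6 8553/10000
7 7 4167/5000
8 8 102/125
DF(1y) is solved at step 1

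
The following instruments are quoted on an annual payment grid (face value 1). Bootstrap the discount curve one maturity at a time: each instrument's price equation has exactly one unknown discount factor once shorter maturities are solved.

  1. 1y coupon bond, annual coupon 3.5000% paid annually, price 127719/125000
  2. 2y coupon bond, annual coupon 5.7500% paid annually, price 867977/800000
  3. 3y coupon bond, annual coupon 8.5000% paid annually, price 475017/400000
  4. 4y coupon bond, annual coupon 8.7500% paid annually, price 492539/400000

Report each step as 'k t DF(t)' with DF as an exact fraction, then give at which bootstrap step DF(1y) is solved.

step 1 [1y] bond c/1=7/200: DF=(127719/125000 − 7/200·(0))/(1+7/200) = 617/625 ≈ 0.987200
step 2 [2y] bond c/1=23/400: DF=(867977/800000 − 23/400·(0.987200))/(1+23/400) = 9723/10000 ≈ 0.972300
step 3 [3y] bond c/1=17/200: DF=(475017/400000 − 17/200·(0.987200+0.972300))/(1+17/200) = 941/1000 ≈ 0.941000
step 4 [4y] bond c/1=7/80: DF=(492539/400000 − 7/80·(0.987200+0.972300+0.941000))/(1+7/80) = 8989/10000 ≈ 0.898900

1 1 617/625
2 2 9723/10000
3 3 941/1000
4 4 8989/10000
DF(1y) is solved at step 1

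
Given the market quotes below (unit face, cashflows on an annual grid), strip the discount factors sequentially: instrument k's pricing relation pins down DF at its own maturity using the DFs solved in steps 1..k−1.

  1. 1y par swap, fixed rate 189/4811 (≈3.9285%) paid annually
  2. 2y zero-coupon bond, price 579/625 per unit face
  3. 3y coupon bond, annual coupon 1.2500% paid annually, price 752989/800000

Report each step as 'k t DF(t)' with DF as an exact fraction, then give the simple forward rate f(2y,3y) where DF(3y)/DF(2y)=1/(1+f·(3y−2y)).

step 1 [1y] swap r/1=189/4811: DF=(1 − 189/4811·(0))/(1+189/4811) = 4811/5000 ≈ 0.962200
step 2 [2y] zero: DF = P = 579/625 ≈ 0.926400
step 3 [3y] bond c/1=1/80: DF=(752989/800000 − 1/80·(0.962200+0.926400))/(1+1/80) = 9063/10000 ≈ 0.906300

1 1 4811/5000
2 2 579/625
3 3 9063/10000
f(2y,3y) = ((579/625)/(9063/10000) − 1)/(1) = 67/3021 ≈ 2.2178%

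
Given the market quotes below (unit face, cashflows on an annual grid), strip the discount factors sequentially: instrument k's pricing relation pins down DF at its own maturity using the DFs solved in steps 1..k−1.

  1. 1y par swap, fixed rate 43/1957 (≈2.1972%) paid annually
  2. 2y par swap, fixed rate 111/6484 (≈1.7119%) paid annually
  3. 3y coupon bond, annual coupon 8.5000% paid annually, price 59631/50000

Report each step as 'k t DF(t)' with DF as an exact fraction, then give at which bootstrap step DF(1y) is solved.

step 1 [1y] swap r/1=43/1957: DF=(1 − 43/1957·(0))/(1+43/1957) = 1957/2000 ≈ 0.978500
step 2 [2y] swap r/1=111/6484: DF=(1 − 111/6484·(0.978500))/(1+111/6484) = 9667/10000 ≈ 0.966700
step 3 [3y] bond c/1=17/200: DF=(59631/50000 − 17/200·(0.978500+0.966700))/(1+17/200) = 2367/2500 ≈ 0.946800

1 1 1957/2000
2 2 9667/10000
3 3 2367/2500
DF(1y) is solved at step 1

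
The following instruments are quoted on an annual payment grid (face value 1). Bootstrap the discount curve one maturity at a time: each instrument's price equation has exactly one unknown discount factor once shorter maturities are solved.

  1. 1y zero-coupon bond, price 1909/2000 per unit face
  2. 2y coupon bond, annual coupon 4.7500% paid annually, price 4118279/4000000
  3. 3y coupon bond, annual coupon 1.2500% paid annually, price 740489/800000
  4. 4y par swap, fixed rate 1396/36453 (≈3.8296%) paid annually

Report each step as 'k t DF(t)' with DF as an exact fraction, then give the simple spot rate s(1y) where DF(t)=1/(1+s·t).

step 1 [1y] zero: DF = P = 1909/2000 ≈ 0.954500
step 2 [2y] bond c/1=19/400: DF=(4118279/4000000 − 19/400·(0.954500))/(1+19/400) = 2349/2500 ≈ 0.939600
step 3 [3y] bond c/1=1/80: DF=(740489/800000 − 1/80·(0.954500+0.939600))/(1+1/80) = 2227/2500 ≈ 0.890800
step 4 [4y] swap r/1=1396/36453: DF=(1 − 1396/36453·(0.954500+0.939600+0.890800))/(1+1396/36453) = 2151/2500 ≈ 0.860400

1 1 1909/2000
2 2 2349/2500
3 3 2227/2500
4 4 2151/2500
s(1y) = (1/(1909/2000) − 1)/(1) = 91/1909 ≈ 4.7669%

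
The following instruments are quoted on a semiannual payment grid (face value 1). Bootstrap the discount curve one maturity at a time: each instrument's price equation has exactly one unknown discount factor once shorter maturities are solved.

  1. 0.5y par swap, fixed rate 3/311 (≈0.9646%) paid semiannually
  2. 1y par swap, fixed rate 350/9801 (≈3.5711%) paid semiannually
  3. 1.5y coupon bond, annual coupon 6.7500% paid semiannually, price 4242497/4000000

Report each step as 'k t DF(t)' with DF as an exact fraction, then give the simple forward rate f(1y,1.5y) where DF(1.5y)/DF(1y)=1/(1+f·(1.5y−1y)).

step 1 [0.5y] swap r/2=3/622: DF=(1 − 3/622·(0))/(1+3/622) = 622/625 ≈ 0.995200
step 2 [1y] swap r/2=175/9801: DF=(1 − 175/9801·(0.995200))/(1+175/9801) = 193/200 ≈ 0.965000
step 3 [1.5y] bond c/2=27/800: DF=(4242497/4000000 − 27/800·(0.995200+0.965000))/(1+27/800) = 481/500 ≈ 0.962000

1 1/2 622/625
2 1 193/200
3 3/2 481/500
f(1y,1.5y) = ((193/200)/(481/500) − 1)/(1/2) = 3/481 ≈ 0.6237%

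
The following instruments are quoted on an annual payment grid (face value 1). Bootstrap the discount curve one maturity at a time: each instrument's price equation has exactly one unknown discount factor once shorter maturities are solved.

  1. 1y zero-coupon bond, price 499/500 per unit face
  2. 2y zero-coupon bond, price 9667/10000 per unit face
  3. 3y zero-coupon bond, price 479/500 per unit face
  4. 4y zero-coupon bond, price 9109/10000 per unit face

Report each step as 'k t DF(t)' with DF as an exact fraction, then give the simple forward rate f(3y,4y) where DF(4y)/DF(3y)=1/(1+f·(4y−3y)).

step 1 [1y] zero: DF = P = 499/500 ≈ 0.998000
step 2 [2y] zero: DF = P = 9667/10000 ≈ 0.966700
step 3 [3y] zero: DF = P = 479/500 ≈ 0.958000
step 4 [4y] zero: DF = P = 9109/10000 ≈ 0.910900

1 1 499/500
2 2 9667/10000
3 3 479/500
4 4 9109/10000
f(3y,4y) = ((479/500)/(9109/10000) − 1)/(1) = 471/9109 ≈ 5.1707%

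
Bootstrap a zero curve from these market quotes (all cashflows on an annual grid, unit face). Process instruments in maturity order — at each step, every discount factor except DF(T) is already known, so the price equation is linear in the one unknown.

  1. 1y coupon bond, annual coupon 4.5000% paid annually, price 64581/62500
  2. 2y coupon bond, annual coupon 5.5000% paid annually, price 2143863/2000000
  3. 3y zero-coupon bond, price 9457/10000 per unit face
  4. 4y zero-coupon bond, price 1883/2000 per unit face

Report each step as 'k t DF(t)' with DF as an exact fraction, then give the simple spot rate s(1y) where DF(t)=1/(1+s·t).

1 1 618/625
2 2 1929/2000
3 3 9457/10000
4 4 1883/2000
s(1y) = (1/(618/625) − 1)/(1) = 7/618 ≈ 1.1327%

step 1 [1y] bond c/1=9/200: DF=(64581/62500 − 9/200·(0))/(1+9/200) = 618/625 ≈ 0.988800
step 2 [2y] bond c/1=11/200: DF=(2143863/2000000 − 11/200·(0.988800))/(1+11/200) = 1929/2000 ≈ 0.964500
step 3 [3y] zero: DF = P = 9457/10000 ≈ 0.945700
step 4 [4y] zero: DF = P = 1883/2000 ≈ 0.941500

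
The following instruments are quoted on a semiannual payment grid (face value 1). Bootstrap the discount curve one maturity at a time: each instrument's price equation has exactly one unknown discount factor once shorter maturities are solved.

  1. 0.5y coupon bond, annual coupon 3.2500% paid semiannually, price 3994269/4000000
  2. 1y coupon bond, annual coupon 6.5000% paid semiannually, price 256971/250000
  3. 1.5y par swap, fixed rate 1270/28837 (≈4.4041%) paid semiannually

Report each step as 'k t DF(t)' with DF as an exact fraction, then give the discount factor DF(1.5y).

1 1/2 4913/5000
2 1 4823/5000
3 3/2 1873/2000
DF(1.5y) = 1873/2000 ≈ 0.936500

step 1 [0.5y] bond c/2=13/800: DF=(3994269/4000000 − 13/800·(0))/(1+13/800) = 4913/5000 ≈ 0.982600
step 2 [1y] bond c/2=13/400: DF=(256971/250000 − 13/400·(0.982600))/(1+13/400) = 4823/5000 ≈ 0.964600
step 3 [1.5y] swap r/2=635/28837: DF=(1 − 635/28837·(0.982600+0.964600))/(1+635/28837) = 1873/2000 ≈ 0.936500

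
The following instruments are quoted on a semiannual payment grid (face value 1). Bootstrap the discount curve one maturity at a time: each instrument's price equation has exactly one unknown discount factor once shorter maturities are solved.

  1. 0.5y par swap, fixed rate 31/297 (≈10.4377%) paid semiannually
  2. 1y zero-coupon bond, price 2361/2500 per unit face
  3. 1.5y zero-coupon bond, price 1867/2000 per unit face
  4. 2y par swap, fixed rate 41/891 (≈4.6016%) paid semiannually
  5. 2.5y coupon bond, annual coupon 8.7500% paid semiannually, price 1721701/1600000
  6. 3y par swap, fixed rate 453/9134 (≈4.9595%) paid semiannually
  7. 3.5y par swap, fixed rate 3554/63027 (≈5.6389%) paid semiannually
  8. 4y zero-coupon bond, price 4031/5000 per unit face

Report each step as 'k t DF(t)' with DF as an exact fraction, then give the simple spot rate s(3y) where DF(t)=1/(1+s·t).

1 1/2 594/625
2 1 2361/2500
3 3/2 1867/2000
4 2 9139/10000
5 5/2 8741/10000
6 3 8641/10000
7 7/2 8223/10000
8 4 4031/5000
s(3y) = (1/(8641/10000) − 1)/(3) = 453/8641 ≈ 5.2424%

step 1 [0.5y] swap r/2=31/594: DF=(1 − 31/594·(0))/(1+31/594) = 594/625 ≈ 0.950400
step 2 [1y] zero: DF = P = 2361/2500 ≈ 0.944400
step 3 [1.5y] zero: DF = P = 1867/2000 ≈ 0.933500
step 4 [2y] swap r/2=41/1782: DF=(1 − 41/1782·(0.950400+0.944400+0.933500))/(1+41/1782) = 9139/10000 ≈ 0.913900
step 5 [2.5y] bond c/2=7/160: DF=(1721701/1600000 − 7/160·(0.950400+0.944400+0.933500+0.913900))/(1+7/160) = 8741/10000 ≈ 0.874100
step 6 [3y] swap r/2=453/18268: DF=(1 − 453/18268·(0.950400+0.944400+0.933500+0.913900+0.874100))/(1+453/18268) = 8641/10000 ≈ 0.864100
step 7 [3.5y] swap r/2=1777/63027: DF=(1 − 1777/63027·(0.950400+0.944400+0.933500+0.913900+0.874100+0.864100))/(1+1777/63027) = 8223/10000 ≈ 0.822300
step 8 [4y] zero: DF = P = 4031/5000 ≈ 0.806200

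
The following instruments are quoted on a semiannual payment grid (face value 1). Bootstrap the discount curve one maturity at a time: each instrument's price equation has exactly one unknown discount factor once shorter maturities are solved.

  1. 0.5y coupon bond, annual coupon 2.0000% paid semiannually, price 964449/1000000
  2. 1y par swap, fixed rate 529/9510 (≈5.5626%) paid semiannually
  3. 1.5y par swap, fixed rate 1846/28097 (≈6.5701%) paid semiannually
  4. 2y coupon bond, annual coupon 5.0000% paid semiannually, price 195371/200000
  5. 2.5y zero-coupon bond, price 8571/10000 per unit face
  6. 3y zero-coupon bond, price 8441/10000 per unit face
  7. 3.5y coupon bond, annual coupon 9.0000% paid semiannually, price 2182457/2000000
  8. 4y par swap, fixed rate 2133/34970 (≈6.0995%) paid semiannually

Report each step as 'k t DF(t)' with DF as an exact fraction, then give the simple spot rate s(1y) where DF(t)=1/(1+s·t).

step 1 [0.5y] bond c/2=1/100: DF=(964449/1000000 − 1/100·(0))/(1+1/100) = 9549/10000 ≈ 0.954900
step 2 [1y] swap r/2=529/19020: DF=(1 − 529/19020·(0.954900))/(1+529/19020) = 9471/10000 ≈ 0.947100
step 3 [1.5y] swap r/2=923/28097: DF=(1 − 923/28097·(0.954900+0.947100))/(1+923/28097) = 9077/10000 ≈ 0.907700
step 4 [2y] bond c/2=1/40: DF=(195371/200000 − 1/40·(0.954900+0.947100+0.907700))/(1+1/40) = 1769/2000 ≈ 0.884500
step 5 [2.5y] zero: DF = P = 8571/10000 ≈ 0.857100
step 6 [3y] zero: DF = P = 8441/10000 ≈ 0.844100
step 7 [3.5y] bond c/2=9/200: DF=(2182457/2000000 − 9/200·(0.954900+0.947100+0.907700+0.884500+0.857100+0.844100))/(1+9/200) = 8119/10000 ≈ 0.811900
step 8 [4y] swap r/2=2133/69940: DF=(1 − 2133/69940·(0.954900+0.947100+0.907700+0.884500+0.857100+0.844100+0.811900))/(1+2133/69940) = 7867/10000 ≈ 0.786700

1 1/2 9549/10000
2 1 9471/10000
3 3/2 9077/10000
4 2 1769/2000
5 5/2 8571/10000
6 3 8441/10000
7 7/2 8119/10000
8 4 7867/10000
s(1y) = (1/(9471/10000) − 1)/(1) = 529/9471 ≈ 5.5855%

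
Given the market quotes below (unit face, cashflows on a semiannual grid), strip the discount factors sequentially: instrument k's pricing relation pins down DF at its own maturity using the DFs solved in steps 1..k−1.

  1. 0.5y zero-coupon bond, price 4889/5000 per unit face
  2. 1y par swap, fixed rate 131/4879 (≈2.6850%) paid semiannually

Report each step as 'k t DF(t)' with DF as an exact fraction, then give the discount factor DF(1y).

step 1 [0.5y] zero: DF = P = 4889/5000 ≈ 0.977800
step 2 [1y] swap r/2=131/9758: DF=(1 − 131/9758·(0.977800))/(1+131/9758) = 4869/5000 ≈ 0.973800

1 1/2 4889/5000
2 1 4869/5000
DF(1y) = 4869/5000 ≈ 0.973800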